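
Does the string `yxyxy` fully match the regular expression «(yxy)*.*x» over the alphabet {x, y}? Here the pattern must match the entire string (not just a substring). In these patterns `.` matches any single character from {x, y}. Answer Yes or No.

Every match must end with `x`, but `yxyxy` does not.

No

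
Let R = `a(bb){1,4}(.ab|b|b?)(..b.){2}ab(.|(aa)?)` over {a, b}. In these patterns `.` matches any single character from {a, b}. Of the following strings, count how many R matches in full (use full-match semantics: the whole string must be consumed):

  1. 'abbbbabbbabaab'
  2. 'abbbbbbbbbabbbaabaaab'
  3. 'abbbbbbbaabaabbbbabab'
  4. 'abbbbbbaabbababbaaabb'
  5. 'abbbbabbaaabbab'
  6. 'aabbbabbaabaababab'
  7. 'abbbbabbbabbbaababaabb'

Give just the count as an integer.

1 → match
2 → no match
3 → no match
4 → no match
5 → match
6 → no match — must start with 'abb'
7 → no match
Total matched: 2

2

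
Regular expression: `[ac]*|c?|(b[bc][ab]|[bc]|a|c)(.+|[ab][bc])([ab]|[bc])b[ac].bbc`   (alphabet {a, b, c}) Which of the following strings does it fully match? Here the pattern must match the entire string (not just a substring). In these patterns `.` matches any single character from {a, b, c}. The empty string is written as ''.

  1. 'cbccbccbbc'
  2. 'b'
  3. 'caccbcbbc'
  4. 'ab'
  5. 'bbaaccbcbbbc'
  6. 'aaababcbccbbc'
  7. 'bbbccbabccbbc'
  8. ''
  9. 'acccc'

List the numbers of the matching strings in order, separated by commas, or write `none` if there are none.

1 → match
2 → no match
3 → no match
4 → no match
5 → match
6 → match
7 → match
8 → match
9 → match

1, 5, 6, 7, 8, 9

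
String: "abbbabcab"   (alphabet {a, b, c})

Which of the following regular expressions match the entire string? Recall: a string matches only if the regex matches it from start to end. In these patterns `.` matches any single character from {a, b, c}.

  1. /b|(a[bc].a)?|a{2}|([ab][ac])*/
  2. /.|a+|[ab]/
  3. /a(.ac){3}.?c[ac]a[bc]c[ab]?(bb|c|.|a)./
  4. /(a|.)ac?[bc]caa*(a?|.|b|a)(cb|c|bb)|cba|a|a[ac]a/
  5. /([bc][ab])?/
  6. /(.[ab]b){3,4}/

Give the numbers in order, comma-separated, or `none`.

1 → no match
2 → no match
3 → no match
4 → no match
5 → no match
6 → match

6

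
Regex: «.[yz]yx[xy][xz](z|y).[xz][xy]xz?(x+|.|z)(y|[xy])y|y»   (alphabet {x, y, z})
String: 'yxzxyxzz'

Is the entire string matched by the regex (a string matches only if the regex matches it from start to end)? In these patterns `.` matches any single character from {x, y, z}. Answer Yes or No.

No

Every match must end with 'y', but 'yxzxyxzz' does not.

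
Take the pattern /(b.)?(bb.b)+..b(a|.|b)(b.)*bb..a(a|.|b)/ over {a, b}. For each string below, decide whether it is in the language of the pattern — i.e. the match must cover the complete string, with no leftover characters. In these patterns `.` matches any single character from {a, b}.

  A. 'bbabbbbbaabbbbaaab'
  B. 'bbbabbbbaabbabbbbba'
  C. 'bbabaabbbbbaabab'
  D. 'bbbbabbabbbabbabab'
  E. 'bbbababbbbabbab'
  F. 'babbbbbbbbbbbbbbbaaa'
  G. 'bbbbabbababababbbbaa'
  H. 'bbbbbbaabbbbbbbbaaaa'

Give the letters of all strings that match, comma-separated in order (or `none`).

A → match
B → no match
C → no match
D → match
E → no match
F → match
G → match
H → match

A, D, F, G, H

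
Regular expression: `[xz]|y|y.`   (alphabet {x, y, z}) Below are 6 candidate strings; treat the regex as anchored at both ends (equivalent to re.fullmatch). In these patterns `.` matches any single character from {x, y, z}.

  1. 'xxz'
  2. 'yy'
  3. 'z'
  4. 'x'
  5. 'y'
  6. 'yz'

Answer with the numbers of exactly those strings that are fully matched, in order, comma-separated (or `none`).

2, 3, 4, 5, 6

1 → no match
2 → match
3 → match
4 → match
5 → match
6 → match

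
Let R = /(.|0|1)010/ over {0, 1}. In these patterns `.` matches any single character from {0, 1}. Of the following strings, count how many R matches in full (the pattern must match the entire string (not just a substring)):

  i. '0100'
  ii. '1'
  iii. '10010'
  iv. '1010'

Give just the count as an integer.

1

i → no match — must end with '010'
ii → no match — must end with '010'
iii → no match
iv → match
Total matched: 1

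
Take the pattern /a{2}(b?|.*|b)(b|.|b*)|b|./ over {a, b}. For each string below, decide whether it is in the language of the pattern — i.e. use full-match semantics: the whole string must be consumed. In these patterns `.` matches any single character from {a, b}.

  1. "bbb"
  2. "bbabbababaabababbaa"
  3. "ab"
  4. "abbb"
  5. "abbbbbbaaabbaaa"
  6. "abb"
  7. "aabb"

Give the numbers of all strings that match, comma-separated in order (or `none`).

7

1 → no match
2 → no match
3 → no match
4 → no match
5 → no match
6 → no match
7 → match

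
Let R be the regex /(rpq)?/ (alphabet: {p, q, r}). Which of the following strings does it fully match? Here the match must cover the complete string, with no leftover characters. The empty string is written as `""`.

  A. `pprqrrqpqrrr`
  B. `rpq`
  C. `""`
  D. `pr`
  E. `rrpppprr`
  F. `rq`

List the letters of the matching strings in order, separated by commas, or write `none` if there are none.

B, C

A. `pprqrrqpqrrr` → no match
B. `rpq` → match
C. `""` → match
D. `pr` → no match
E. `rrpppprr` → no match
F. `rq` → no match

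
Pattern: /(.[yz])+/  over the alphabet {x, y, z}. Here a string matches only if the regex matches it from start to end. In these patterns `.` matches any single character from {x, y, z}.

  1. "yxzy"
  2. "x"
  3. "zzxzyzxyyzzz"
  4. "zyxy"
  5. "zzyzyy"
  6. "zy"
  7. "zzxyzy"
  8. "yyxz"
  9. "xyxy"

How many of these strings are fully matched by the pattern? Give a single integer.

7

1 → no match
2 → no match
3 → match
4 → match
5 → match
6 → match
7 → match
8 → match
9 → match
Total matched: 7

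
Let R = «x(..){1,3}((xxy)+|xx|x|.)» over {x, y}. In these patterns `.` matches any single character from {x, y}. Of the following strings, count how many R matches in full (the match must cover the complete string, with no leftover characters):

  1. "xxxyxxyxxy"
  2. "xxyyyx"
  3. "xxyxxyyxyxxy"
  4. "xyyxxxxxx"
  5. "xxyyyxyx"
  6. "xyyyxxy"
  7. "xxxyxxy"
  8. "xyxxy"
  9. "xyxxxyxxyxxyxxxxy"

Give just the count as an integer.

1 → match
2 → match
3 → no match
4 → match
5 → match
6 → no match
7 → no match
8 → no match
9 → no match
Total matched: 4

4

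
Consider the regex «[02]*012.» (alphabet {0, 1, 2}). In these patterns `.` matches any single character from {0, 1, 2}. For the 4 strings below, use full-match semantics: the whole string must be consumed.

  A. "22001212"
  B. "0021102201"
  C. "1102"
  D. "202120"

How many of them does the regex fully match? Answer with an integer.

0

A → no match
B → no match
C → no match
D → no match
Total matched: 0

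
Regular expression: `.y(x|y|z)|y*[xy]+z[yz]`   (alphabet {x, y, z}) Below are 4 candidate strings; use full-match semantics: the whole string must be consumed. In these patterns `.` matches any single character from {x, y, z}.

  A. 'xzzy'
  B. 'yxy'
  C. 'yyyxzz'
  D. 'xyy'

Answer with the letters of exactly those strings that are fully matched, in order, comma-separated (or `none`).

A → no match
B → no match
C → match
D → match

C, D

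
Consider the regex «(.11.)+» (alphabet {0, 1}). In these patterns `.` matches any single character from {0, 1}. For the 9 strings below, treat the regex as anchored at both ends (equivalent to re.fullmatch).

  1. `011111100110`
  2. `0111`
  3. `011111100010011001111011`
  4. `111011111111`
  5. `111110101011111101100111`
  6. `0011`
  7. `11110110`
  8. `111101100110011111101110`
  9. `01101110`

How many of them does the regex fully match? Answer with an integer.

6

1. `011111100110` → match
2. `0111` → match
3 → no match
4. `111011111111` → match
5 → no match
6. `0011` → no match
7. `11110110` → match
8 → match
9. `01101110` → match
Total matched: 6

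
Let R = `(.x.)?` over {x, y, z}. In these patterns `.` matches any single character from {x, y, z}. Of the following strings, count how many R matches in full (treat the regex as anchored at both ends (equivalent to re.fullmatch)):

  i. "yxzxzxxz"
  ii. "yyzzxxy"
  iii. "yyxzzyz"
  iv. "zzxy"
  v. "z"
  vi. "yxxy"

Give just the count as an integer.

i → no match
ii → no match
iii → no match
iv → no match
v → no match
vi → no match
Total matched: 0

0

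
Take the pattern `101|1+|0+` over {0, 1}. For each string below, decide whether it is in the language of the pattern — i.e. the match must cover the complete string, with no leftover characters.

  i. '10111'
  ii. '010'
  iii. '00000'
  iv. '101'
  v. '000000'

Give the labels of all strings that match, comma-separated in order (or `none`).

i. '10111' → no match
ii. '010' → no match
iii. '00000' → match
iv. '101' → match
v. '000000' → match

iii, iv, v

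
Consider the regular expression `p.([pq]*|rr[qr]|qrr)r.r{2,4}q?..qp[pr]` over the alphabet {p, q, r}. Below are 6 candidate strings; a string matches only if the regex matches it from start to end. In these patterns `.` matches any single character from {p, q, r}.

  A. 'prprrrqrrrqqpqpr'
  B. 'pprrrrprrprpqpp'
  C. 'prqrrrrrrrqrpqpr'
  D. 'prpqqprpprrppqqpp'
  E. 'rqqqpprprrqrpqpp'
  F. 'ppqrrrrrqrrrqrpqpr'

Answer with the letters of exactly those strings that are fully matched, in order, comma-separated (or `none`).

C

A → no match
B → no match
C → match
D → no match
E → no match — must start with 'p'
F → no match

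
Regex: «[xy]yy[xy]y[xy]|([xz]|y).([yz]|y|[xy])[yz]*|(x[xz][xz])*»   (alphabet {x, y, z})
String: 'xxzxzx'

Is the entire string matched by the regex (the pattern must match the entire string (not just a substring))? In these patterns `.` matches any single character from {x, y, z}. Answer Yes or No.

Yes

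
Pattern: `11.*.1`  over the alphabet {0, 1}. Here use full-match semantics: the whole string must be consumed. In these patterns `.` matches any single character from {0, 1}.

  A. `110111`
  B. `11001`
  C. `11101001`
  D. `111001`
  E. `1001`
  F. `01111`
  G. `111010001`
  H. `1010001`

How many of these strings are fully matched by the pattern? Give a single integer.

A → match
B → match
C → match
D → match
E → no match — must start with `11`
F → no match — must start with `11`
G → match
H → no match — must start with `11`
Total matched: 5

5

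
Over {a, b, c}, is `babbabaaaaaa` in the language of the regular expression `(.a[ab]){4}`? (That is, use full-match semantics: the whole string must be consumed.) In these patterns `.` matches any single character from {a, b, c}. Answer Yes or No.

Yes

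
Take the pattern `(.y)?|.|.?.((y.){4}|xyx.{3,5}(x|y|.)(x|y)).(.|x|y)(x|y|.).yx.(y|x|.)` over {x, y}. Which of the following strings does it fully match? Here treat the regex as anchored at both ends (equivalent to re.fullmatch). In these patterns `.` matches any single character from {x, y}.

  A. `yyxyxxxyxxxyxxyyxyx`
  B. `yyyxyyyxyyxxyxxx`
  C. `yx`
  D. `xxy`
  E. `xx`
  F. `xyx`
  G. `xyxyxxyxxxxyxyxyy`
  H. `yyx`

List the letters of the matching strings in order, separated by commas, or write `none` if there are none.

A

A → match
B → no match
C → no match
D → no match
E → no match
F → no match
G → no match
H → no match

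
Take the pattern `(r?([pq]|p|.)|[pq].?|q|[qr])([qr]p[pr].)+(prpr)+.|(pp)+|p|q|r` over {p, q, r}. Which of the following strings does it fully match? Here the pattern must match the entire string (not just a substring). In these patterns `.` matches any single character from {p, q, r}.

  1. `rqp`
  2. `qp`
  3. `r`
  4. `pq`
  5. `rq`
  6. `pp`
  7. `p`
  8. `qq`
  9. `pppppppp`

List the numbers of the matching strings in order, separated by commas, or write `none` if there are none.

3, 6, 7, 9

1 → no match
2 → no match
3 → match
4 → no match
5 → no match
6 → match
7 → match
8 → no match
9 → match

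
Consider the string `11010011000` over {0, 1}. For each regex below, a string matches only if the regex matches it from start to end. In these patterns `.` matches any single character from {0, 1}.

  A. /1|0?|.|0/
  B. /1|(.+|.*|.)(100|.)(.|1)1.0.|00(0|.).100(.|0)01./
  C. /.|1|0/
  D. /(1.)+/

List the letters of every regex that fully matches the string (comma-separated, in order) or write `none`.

A → no match
B → match
C → no match
D → no match

B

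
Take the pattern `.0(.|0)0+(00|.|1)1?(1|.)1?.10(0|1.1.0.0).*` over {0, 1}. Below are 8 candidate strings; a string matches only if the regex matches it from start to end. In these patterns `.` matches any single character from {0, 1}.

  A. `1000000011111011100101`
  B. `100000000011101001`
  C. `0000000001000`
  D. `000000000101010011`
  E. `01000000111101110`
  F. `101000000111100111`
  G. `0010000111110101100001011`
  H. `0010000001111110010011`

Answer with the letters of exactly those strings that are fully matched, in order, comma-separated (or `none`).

A → match
B → match
C → match
D → match
E → no match
F → match
G → match
H → match

A, B, C, D, F, G, H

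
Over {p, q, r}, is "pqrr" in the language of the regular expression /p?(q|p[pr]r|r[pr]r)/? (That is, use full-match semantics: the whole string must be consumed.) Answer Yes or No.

No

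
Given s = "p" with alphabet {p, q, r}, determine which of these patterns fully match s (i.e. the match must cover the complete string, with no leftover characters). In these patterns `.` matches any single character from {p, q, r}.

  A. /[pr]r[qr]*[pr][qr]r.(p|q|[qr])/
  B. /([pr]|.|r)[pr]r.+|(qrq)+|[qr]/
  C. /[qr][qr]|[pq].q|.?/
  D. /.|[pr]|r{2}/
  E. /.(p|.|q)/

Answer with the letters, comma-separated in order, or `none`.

A → no match
B → no match
C → match
D → match
E → no match

C, D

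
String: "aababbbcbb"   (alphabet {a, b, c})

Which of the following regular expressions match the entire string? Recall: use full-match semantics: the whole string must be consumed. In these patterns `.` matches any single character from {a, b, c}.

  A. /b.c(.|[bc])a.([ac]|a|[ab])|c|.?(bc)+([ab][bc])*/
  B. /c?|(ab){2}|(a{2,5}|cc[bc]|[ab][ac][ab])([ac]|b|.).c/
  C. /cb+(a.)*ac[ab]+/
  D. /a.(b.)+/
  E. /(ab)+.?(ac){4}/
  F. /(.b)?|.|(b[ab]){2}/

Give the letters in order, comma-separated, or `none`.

A → no match
B → no match
C → no match — must start with "cb"
D → match
E → no match — must start with "ab"
F → no match

D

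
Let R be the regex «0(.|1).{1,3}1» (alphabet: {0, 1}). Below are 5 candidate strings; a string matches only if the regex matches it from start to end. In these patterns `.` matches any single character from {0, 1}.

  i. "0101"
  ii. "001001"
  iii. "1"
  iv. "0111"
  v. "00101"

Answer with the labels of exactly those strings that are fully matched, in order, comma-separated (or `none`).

i, ii, iv, v

i. "0101" → match
ii. "001001" → match
iii. "1" → no match — must start with "0"
iv. "0111" → match
v. "00101" → match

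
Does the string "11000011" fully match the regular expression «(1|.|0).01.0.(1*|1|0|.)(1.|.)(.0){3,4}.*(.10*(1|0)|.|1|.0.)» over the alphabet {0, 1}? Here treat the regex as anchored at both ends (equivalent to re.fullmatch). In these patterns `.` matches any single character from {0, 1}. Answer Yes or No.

No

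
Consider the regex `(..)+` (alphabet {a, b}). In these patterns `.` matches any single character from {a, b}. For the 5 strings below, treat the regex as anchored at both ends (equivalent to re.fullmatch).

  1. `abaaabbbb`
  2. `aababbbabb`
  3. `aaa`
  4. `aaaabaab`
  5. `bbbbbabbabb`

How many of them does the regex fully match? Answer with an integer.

1 → no match
2 → match
3 → no match
4 → match
5 → no match
Total matched: 2

2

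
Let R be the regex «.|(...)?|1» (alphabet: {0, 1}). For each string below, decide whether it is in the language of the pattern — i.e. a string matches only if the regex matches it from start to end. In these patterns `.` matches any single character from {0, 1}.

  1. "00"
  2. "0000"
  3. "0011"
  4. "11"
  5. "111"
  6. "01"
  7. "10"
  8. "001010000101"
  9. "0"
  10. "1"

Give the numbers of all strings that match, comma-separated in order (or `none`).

1 → no match
2 → no match
3 → no match
4 → no match
5 → match
6 → no match
7 → no match
8 → no match
9 → match
10 → match

5, 9, 10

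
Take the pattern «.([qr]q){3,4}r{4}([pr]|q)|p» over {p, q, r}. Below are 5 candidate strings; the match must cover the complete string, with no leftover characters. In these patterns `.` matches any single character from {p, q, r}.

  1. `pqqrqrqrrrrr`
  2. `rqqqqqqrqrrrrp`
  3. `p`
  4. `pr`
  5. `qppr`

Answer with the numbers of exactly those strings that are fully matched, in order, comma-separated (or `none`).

1, 2, 3

1 → match
2 → match
3 → match
4 → no match
5 → no match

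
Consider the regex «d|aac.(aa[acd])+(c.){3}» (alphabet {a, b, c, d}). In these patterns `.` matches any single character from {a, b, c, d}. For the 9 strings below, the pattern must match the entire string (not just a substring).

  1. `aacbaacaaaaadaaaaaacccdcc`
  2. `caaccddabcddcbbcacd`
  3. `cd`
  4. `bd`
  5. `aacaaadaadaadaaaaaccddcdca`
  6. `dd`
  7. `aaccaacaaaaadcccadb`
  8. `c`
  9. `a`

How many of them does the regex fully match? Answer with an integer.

1 → match
2 → no match
3 → no match
4 → no match
5 → no match
6 → no match
7 → no match
8 → no match
9 → no match
Total matched: 1

1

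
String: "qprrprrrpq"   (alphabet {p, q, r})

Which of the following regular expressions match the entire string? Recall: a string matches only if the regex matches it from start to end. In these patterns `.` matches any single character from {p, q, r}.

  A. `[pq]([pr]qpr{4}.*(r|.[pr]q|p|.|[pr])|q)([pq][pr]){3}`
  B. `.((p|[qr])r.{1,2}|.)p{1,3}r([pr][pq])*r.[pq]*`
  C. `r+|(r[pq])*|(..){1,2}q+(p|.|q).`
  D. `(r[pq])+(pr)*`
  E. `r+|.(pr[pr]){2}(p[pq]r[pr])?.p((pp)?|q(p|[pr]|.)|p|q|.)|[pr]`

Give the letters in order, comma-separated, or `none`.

A → no match
B → match
C → no match
D → no match — must start with "r"
E → match

B, E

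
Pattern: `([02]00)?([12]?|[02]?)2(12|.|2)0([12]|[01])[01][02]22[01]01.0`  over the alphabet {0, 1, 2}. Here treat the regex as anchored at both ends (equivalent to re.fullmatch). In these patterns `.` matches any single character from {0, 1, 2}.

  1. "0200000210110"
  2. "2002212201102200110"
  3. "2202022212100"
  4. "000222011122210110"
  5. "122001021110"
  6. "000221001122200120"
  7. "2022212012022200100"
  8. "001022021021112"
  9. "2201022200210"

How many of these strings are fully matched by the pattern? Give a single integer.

0

1 → no match
2 → no match
3 → no match
4 → no match
5. "122001021110" → no match
6 → no match
7 → no match
8 → no match — must end with "0"
9 → no match
Total matched: 0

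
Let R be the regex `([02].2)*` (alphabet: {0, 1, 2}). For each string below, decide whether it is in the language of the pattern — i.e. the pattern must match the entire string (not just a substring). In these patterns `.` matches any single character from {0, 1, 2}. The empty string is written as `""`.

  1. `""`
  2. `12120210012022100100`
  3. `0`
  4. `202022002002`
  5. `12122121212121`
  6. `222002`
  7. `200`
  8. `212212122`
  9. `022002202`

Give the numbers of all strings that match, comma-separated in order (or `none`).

1 → match
2 → no match
3 → no match
4 → match
5 → no match
6 → match
7 → no match
8 → no match
9 → match

1, 4, 6, 9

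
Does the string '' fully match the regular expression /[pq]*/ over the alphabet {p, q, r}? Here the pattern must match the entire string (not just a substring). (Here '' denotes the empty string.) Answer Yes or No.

Yes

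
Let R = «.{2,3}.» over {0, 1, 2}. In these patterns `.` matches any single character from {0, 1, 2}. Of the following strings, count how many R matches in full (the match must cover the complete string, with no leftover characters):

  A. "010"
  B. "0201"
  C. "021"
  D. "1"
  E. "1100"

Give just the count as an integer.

A → match
B → match
C → match
D → no match
E → match
Total matched: 4

4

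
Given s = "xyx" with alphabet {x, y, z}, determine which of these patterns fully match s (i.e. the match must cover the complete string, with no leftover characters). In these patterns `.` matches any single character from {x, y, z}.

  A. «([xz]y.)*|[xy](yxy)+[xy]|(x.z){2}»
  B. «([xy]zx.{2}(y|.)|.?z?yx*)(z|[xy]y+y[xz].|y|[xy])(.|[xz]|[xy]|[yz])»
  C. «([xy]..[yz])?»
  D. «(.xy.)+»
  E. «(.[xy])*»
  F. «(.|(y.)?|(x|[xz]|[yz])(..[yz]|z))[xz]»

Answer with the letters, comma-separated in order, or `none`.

A → match
B → no match
C → no match
D → no match
E → no match
F → no match

A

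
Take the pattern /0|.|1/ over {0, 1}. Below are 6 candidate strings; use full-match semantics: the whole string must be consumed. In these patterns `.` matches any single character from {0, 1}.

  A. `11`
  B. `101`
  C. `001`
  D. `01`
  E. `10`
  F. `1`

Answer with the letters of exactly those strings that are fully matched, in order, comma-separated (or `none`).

A → no match
B → no match
C → no match
D → no match
E → no match
F → match

F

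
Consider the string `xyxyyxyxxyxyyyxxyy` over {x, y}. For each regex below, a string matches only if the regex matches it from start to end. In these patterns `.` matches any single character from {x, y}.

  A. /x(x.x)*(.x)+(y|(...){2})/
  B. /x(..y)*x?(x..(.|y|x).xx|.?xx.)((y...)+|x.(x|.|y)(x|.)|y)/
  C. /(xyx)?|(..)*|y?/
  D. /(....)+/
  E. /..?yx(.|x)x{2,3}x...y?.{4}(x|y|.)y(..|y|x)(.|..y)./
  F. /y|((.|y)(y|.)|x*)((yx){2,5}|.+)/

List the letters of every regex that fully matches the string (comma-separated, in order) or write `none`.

B, C, F

A → no match
B → match
C → match
D → no match
E → no match
F → match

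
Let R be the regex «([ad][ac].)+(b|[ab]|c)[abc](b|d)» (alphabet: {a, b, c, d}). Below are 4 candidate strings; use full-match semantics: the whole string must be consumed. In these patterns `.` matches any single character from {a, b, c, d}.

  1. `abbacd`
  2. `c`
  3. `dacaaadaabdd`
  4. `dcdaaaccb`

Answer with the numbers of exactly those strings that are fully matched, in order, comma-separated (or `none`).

4

1 → no match
2 → no match
3 → no match
4 → match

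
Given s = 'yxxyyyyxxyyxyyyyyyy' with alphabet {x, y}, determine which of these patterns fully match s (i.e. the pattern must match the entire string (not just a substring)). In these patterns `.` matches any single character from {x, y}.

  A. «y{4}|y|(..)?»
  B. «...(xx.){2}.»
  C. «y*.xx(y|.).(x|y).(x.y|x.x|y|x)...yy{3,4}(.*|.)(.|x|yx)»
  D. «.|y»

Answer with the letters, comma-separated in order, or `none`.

A → no match
B → no match
C → match
D → no match

C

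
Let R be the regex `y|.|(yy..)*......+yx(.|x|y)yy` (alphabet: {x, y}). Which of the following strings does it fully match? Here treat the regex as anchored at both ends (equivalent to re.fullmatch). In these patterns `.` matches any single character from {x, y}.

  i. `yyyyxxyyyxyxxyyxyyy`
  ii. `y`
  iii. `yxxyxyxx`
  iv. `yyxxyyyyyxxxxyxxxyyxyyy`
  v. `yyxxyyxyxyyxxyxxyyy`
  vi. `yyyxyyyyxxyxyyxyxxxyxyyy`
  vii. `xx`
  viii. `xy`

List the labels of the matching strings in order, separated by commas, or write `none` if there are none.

i, ii, iv, vi

i → match
ii → match
iii → no match
iv → match
v → no match
vi → match
vii → no match
viii → no match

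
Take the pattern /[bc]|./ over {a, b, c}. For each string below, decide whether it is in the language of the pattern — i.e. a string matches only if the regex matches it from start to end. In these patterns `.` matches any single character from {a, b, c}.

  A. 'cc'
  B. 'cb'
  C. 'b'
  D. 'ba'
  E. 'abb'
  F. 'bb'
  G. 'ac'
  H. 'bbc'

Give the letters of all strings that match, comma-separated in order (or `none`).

C

A. 'cc' → no match
B. 'cb' → no match
C. 'b' → match
D. 'ba' → no match
E. 'abb' → no match
F. 'bb' → no match
G. 'ac' → no match
H. 'bbc' → no match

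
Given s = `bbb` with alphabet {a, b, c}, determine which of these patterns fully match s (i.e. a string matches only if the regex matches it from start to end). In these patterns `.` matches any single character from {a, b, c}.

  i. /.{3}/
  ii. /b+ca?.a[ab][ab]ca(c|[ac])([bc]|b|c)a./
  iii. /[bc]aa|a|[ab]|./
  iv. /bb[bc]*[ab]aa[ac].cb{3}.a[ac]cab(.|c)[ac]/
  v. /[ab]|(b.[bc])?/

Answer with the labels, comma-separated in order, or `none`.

i, v

i → match
ii → no match
iii → no match
iv → no match
v → match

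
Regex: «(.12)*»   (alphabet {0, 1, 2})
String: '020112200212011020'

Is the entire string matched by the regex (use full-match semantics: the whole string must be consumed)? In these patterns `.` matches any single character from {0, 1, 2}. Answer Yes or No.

No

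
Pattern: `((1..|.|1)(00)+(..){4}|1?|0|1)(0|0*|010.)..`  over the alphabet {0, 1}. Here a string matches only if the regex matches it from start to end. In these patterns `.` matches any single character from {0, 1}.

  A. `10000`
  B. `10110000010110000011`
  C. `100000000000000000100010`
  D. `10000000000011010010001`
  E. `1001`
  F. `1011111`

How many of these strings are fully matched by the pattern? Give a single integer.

4

A → match
B → no match
C → match
D → match
E → match
F → no match
Total matched: 4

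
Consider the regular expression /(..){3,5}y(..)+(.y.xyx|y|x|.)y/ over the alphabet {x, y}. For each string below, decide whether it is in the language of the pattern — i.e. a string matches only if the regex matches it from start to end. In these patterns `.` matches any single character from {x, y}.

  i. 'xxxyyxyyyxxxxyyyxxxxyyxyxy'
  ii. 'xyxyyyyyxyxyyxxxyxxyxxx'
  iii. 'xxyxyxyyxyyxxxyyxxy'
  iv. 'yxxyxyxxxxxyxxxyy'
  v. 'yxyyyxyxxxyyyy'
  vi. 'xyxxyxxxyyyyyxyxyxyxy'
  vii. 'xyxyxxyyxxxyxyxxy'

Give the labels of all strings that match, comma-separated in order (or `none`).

i → match
ii → no match — must end with 'y'
iii → match
iv → no match
v → no match
vi → match
vii → match

i, iii, vi, vii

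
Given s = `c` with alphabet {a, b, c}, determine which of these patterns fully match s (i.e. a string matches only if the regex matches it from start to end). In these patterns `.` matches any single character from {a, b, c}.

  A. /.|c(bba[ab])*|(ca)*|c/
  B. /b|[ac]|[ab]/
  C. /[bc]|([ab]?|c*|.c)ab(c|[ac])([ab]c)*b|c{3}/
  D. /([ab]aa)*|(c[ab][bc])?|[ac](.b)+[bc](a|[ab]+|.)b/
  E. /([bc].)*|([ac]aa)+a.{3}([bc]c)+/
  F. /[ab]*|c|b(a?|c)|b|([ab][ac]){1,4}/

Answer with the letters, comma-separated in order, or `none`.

A → match
B → match
C → match
D → no match
E → no match
F → match

A, B, C, F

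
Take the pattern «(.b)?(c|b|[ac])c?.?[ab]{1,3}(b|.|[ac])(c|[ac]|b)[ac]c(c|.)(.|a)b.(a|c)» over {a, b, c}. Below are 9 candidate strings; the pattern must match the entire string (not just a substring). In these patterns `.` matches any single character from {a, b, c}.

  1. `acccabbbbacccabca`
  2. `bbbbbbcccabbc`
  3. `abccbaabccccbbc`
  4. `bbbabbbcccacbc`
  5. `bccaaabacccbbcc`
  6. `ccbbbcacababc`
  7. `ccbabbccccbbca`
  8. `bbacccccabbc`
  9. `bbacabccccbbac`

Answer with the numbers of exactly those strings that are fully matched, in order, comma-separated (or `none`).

1 → no match
2 → match
3 → match
4 → no match
5 → match
6 → no match
7 → match
8 → match
9 → match

2, 3, 5, 7, 8, 9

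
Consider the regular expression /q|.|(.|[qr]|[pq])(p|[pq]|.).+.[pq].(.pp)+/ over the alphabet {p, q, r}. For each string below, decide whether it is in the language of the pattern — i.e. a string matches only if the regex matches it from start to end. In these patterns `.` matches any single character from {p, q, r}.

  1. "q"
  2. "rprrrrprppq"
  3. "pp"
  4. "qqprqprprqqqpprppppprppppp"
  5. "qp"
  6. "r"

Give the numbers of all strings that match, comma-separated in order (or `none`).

1 → match
2 → no match
3 → no match
4 → match
5 → no match
6 → match

1, 4, 6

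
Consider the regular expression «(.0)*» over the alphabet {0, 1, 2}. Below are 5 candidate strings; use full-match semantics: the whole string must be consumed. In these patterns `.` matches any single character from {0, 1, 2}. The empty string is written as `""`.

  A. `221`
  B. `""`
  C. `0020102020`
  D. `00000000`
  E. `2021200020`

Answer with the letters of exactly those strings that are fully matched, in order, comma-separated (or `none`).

B, C, D

A. `221` → no match
B. `""` → match
C. `0020102020` → match
D. `00000000` → match
E. `2021200020` → no match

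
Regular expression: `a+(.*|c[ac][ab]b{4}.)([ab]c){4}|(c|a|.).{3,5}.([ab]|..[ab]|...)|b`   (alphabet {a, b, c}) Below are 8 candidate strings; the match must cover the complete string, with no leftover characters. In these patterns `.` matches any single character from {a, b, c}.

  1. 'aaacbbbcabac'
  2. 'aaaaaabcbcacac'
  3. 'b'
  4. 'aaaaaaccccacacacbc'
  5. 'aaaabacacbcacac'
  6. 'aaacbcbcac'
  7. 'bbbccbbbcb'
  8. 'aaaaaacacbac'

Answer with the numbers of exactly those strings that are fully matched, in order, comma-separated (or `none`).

1. 'aaacbbbcabac' → no match
2 → match
3. 'b' → match
4 → match
5 → match
6. 'aaacbcbcac' → match
7. 'bbbccbbbcb' → match
8. 'aaaaaacacbac' → no match

2, 3, 4, 5, 6, 7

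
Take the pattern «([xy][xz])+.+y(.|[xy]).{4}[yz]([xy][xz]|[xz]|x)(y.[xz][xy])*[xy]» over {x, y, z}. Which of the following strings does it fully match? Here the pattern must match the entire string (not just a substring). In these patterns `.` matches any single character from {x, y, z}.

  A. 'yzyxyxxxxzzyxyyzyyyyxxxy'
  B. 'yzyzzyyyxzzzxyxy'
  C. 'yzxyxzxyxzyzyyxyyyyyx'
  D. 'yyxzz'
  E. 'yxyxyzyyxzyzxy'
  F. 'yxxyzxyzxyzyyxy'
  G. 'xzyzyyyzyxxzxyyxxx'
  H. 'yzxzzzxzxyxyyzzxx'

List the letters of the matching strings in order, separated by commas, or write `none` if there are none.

A → no match
B → match
C → no match
D → no match
E → no match
F → match
G → match
H → no match

B, F, G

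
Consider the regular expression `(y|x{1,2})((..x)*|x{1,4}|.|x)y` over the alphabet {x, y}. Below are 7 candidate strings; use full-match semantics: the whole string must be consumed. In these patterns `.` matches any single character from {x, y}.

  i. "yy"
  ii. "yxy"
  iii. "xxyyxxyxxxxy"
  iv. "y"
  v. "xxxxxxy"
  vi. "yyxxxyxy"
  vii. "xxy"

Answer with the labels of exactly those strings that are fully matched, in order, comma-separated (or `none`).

i → match
ii → match
iii → match
iv → no match
v → match
vi → match
vii → match

i, ii, iii, v, vi, vii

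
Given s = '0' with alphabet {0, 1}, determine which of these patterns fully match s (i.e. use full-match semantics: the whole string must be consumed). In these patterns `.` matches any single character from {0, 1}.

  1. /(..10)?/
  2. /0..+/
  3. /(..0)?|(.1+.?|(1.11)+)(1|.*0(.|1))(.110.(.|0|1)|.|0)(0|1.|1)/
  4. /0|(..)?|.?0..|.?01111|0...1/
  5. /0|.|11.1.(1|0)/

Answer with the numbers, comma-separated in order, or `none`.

1 → no match
2 → no match
3 → no match
4 → match
5 → match

4, 5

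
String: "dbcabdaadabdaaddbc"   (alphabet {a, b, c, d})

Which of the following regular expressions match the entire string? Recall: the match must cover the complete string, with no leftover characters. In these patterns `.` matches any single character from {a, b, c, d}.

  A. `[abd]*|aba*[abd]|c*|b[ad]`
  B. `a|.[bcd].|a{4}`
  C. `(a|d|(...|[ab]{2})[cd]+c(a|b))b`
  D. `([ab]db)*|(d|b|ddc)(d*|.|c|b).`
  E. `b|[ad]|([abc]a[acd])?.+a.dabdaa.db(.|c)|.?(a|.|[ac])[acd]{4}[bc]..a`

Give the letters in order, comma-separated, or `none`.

A → no match
B → no match
C → no match — must end with "b"
D → no match
E → match

E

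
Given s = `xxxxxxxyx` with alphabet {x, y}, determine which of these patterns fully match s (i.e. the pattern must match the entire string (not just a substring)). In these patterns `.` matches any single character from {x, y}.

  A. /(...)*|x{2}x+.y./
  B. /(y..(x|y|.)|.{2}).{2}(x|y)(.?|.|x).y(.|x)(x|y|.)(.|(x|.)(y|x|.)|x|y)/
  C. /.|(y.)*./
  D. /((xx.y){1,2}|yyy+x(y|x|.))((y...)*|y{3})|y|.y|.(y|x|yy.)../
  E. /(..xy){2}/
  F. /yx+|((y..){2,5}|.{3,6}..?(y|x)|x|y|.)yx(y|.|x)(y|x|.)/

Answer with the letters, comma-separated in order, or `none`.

A

A → match
B → no match
C → no match
D → no match
E → no match — must end with `xy`
F → no match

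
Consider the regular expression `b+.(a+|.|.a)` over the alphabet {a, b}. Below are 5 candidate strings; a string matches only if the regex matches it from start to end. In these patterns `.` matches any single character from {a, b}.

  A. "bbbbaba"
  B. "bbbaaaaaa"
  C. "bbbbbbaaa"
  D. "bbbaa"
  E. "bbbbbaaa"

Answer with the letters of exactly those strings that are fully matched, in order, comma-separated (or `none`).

A → match
B → match
C → match
D → match
E → match

A, B, C, D, E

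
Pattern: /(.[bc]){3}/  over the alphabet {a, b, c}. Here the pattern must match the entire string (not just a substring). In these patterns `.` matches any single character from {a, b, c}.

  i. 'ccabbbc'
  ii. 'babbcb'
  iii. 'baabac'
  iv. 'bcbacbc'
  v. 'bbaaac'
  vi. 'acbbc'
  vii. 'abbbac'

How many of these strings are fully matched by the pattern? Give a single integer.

i → no match
ii → no match
iii → no match
iv → no match
v → no match
vi → no match
vii → match
Total matched: 1

1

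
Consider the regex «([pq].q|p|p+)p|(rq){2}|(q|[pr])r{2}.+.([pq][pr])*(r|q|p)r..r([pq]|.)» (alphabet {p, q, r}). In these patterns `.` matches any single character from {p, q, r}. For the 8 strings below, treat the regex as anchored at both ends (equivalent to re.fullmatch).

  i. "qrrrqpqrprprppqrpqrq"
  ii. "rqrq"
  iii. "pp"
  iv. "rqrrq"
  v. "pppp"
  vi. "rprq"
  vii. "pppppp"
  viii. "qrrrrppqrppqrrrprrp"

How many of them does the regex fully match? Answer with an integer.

6

i → match
ii → match
iii → match
iv → no match
v → match
vi → no match
vii → match
viii → match
Total matched: 6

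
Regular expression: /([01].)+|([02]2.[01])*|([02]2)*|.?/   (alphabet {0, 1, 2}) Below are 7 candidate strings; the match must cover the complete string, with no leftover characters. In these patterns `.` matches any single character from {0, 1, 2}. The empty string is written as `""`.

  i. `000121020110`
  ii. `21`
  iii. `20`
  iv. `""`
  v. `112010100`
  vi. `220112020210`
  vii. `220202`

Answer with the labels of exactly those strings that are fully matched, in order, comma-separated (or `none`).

iv, vii

i → no match
ii → no match
iii → no match
iv → match
v → no match
vi → no match
vii → match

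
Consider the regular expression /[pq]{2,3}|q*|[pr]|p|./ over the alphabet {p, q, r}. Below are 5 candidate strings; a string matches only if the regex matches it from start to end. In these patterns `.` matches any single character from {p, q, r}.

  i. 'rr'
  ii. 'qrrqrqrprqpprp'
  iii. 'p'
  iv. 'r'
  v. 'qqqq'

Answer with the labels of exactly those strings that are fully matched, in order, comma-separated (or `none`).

iii, iv, v

i → no match
ii → no match
iii → match
iv → match
v → match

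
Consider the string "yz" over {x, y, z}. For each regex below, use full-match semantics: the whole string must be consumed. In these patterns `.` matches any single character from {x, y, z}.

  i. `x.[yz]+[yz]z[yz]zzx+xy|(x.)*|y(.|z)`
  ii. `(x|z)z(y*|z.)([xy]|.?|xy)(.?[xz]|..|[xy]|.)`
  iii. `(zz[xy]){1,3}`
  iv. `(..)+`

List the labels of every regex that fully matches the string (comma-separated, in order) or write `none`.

i, iv

i → match
ii → no match
iii → no match — must start with "zz"
iv → match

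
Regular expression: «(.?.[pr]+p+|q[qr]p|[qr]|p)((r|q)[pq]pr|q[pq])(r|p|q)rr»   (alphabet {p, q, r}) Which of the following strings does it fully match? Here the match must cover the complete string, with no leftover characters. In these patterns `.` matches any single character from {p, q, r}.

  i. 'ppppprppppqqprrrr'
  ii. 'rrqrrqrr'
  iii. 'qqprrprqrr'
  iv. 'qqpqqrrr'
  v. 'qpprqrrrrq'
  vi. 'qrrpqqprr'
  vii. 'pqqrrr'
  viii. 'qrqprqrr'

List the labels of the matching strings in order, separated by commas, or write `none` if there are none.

i → match
ii → no match
iii → no match
iv → match
v → no match — must end with 'rr'
vi → match
vii → match
viii → match

i, iv, vi, vii, viii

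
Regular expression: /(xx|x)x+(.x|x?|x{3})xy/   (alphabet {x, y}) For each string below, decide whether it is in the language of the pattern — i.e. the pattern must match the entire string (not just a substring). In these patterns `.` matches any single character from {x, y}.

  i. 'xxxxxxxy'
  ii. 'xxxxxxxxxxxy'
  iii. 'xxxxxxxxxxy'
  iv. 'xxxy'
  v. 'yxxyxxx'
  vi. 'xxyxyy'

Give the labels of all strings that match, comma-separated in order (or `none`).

i. 'xxxxxxxy' → match
ii. 'xxxxxxxxxxxy' → match
iii. 'xxxxxxxxxxy' → match
iv. 'xxxy' → match
v. 'yxxyxxx' → no match — must end with 'xy'
vi. 'xxyxyy' → no match — must end with 'xy'

i, ii, iii, iv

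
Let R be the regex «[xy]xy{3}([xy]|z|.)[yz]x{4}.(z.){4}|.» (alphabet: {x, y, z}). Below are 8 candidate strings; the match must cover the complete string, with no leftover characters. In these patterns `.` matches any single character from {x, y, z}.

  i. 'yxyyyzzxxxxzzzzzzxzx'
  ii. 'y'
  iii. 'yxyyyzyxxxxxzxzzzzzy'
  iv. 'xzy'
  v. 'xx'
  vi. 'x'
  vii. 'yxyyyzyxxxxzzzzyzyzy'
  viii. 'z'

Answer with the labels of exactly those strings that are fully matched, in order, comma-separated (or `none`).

i, ii, iii, vi, vii, viii

i → match
ii → match
iii → match
iv → no match
v → no match
vi → match
vii → match
viii → match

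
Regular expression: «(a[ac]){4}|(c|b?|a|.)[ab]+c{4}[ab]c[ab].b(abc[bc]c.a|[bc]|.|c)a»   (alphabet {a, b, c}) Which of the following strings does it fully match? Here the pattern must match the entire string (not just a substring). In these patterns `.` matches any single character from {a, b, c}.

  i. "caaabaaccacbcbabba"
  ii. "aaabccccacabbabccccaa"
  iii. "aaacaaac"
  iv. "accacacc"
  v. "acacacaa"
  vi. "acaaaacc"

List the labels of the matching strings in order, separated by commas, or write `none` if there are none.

ii, iii, v

i → no match
ii → match
iii → match
iv → no match
v → match
vi → no match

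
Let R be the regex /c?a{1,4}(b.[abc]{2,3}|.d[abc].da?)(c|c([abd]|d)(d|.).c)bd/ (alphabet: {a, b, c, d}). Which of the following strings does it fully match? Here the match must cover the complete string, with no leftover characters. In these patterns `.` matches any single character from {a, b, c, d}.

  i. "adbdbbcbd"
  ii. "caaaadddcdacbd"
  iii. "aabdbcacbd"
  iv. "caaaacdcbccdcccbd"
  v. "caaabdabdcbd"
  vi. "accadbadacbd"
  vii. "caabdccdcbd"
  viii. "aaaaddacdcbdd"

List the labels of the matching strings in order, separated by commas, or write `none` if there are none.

iii, v, vii

i → no match
ii → no match
iii → match
iv → no match
v → match
vi → no match
vii → match
viii → no match — must end with "cbd"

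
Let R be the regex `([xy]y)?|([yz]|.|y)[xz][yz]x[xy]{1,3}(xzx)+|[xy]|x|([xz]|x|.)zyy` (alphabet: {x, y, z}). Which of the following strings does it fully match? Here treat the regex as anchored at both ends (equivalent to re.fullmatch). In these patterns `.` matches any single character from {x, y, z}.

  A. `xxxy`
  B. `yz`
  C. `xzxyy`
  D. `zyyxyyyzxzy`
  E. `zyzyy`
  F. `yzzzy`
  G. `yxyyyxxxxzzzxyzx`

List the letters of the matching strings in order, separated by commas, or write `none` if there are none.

none

A → no match
B → no match
C → no match
D → no match
E → no match
F → no match
G → no match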